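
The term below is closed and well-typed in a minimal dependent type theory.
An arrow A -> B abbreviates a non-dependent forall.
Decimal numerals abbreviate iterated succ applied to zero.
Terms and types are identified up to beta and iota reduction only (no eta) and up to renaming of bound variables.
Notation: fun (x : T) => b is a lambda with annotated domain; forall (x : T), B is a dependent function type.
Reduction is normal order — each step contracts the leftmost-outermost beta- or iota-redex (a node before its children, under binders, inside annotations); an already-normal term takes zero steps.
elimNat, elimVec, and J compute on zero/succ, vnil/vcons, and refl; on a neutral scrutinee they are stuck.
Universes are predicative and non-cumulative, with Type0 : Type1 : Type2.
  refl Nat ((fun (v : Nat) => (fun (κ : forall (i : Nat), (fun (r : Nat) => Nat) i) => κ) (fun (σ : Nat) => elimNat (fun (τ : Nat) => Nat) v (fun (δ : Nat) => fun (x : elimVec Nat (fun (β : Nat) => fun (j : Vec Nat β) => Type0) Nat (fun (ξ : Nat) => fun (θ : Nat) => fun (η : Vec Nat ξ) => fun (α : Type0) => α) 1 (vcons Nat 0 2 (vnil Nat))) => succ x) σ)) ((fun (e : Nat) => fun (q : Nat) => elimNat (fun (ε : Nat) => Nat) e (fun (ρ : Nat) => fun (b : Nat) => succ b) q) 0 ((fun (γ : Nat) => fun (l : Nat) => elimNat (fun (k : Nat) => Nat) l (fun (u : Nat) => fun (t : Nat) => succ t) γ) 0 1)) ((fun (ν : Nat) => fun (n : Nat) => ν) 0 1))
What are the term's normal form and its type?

resulting normal form:
  refl Nat 1
the term's type:
  Eq Nat 1 1
observation: reduction starts at a beta-redex, and 21 normal-order steps reach the normal form.


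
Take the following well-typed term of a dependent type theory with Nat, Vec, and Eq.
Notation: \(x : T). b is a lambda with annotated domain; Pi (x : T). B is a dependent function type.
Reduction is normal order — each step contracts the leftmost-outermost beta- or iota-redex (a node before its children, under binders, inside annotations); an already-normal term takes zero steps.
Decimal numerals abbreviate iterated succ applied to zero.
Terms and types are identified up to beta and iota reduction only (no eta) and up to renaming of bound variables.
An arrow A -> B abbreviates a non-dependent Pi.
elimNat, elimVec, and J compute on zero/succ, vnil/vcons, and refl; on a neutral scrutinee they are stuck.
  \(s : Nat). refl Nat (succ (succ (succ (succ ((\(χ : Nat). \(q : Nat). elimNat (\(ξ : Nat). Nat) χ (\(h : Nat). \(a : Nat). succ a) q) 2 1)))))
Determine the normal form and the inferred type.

reduced normal form:
  \(s : Nat). refl Nat 7
the term's type:
  Nat -> Eq Nat 7 7
observation: 6 normal-order steps separate the term from its normal form.


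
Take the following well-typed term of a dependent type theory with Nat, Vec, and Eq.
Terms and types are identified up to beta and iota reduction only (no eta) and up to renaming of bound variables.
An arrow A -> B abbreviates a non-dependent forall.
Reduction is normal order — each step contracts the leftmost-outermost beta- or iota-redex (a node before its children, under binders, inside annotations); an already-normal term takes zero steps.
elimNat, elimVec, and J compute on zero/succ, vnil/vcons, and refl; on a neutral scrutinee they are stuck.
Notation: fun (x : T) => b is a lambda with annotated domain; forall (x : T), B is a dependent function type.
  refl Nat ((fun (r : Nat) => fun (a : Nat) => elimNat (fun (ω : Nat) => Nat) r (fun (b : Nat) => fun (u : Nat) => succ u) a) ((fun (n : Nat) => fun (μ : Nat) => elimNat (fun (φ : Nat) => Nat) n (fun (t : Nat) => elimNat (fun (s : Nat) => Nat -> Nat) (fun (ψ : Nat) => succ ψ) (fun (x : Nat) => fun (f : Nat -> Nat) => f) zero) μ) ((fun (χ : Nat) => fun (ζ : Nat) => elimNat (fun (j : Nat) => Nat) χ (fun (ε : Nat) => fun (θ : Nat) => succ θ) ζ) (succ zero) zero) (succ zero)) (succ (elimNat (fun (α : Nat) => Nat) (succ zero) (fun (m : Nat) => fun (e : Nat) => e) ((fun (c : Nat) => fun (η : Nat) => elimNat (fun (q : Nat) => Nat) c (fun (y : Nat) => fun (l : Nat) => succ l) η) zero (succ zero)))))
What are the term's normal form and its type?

reduced normal form:
  refl Nat (succ (succ (succ (succ zero))))
type:
  Eq Nat (succ (succ (succ (succ zero)))) (succ (succ (succ (succ zero))))
observation: the leftmost-outermost redex is a beta-redex, and normalization takes 29 steps.


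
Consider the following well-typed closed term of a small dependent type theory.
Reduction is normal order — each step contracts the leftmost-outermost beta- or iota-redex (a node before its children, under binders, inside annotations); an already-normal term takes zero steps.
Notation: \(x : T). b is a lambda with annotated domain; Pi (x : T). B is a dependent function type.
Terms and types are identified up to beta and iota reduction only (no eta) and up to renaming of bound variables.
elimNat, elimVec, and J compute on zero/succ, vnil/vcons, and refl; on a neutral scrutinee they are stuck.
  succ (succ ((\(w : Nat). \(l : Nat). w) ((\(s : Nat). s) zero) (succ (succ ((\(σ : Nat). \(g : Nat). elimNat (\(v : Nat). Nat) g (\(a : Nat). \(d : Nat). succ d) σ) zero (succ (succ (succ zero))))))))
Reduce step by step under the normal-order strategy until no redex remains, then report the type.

normal-order reduction:
  succ (succ ((\(w : Nat). \(l : Nat). w) ((\(s : Nat). s) zero) (succ (succ ((\(σ : Nat). \(g : Nat). elimNat (\(v : Nat). Nat) g (\(a : Nat). \(d : Nat). succ d) σ) zero (succ (succ (succ zero))))))))
  ~> succ (succ ((\(w : Nat). (\(l : Nat). l) zero) (succ (succ ((\(s : Nat). \(σ : Nat). elimNat (\(g : Nat). Nat) σ (\(v : Nat). \(a : Nat). succ a) s) zero (succ (succ (succ zero))))))))
  ~> succ (succ ((\(w : Nat). w) zero))
  ~> succ (succ zero)
the term's type:
  Nat


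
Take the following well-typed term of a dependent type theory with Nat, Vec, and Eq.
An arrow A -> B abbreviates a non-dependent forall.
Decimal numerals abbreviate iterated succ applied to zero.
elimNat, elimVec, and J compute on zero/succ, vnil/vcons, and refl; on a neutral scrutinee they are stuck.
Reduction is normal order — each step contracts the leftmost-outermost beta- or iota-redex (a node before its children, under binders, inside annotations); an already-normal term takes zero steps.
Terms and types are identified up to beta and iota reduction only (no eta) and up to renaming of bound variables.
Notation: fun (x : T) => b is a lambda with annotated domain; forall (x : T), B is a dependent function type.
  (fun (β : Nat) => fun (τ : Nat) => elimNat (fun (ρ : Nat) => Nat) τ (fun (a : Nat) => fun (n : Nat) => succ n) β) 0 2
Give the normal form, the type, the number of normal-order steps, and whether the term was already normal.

reduced normal form:
  2
the term's type:
  Nat
steps to reach normal form (normal order): 3
already normal: no
first redex: a beta-redex


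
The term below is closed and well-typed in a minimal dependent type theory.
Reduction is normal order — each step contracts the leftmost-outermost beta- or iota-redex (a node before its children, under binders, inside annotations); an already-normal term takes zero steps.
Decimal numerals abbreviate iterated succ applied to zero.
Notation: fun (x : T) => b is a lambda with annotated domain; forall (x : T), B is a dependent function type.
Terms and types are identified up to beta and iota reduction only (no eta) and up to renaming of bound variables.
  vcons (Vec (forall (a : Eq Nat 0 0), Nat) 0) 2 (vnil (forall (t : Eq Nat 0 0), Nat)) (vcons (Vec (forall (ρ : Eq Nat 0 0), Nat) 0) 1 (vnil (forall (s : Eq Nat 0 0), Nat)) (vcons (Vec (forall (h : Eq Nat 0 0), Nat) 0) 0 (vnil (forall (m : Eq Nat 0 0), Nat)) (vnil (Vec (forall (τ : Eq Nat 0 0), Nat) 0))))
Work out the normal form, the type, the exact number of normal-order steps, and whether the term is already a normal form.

reduced normal form:
  vcons (Vec (forall (a : Eq Nat 0 0), Nat) 0) 2 (vnil (forall (t : Eq Nat 0 0), Nat)) (vcons (Vec (forall (ρ : Eq Nat 0 0), Nat) 0) 1 (vnil (forall (s : Eq Nat 0 0), Nat)) (vcons (Vec (forall (h : Eq Nat 0 0), Nat) 0) 0 (vnil (forall (m : Eq Nat 0 0), Nat)) (vnil (Vec (forall (τ : Eq Nat 0 0), Nat) 0))))
type:
  Vec (Vec (forall (a : Eq Nat 0 0), Nat) 0) 3
normal-order step count: 0
term was already normal: yes


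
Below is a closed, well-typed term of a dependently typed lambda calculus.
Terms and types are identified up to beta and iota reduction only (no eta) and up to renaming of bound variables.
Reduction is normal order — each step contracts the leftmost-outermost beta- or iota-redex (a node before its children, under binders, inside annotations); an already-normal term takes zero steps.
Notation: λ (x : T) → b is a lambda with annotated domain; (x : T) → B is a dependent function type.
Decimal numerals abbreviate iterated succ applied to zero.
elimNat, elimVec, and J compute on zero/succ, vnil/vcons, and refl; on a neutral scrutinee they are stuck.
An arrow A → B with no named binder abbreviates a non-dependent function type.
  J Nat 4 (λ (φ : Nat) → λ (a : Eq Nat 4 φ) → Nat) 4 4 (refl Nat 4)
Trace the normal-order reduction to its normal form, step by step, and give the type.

normal-order reduction sequence:
  J Nat 4 (λ (φ : Nat) → λ (a : Eq Nat 4 φ) → Nat) 4 4 (refl Nat 4)
  ~> 4
the term's type:
  Nat


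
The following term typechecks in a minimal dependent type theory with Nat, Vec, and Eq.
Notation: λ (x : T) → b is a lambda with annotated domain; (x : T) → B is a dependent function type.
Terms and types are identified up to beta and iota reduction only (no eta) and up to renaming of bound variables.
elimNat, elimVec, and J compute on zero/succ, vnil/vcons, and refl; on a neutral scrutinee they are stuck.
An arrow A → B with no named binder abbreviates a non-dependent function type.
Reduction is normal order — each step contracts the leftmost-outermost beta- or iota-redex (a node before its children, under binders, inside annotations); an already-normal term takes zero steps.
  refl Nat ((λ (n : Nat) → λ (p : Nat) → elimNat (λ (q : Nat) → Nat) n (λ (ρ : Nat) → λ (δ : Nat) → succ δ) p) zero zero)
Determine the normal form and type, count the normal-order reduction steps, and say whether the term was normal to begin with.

normal form:
  refl Nat zero
inferred type:
  Eq Nat zero zero
normal-order step count: 3
already normal: no
first contracted redex: a beta-redex


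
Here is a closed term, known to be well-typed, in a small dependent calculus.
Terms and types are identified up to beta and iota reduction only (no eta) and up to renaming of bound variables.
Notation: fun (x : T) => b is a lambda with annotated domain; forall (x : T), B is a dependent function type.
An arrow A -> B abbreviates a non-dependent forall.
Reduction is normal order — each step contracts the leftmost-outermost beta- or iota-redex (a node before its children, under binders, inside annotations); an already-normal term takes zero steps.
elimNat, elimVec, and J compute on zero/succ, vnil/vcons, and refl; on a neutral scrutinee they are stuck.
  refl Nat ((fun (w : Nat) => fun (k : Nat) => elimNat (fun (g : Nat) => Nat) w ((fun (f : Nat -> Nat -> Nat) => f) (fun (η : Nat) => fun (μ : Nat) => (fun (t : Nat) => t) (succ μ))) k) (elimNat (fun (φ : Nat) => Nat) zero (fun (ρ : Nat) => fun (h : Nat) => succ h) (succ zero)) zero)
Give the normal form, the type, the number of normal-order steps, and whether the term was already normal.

resulting normal form:
  refl Nat (succ zero)
type:
  Eq Nat (succ zero) (succ zero)
reduction steps (normal order): 7
started in normal form: no
first contracted redex: a beta-redex


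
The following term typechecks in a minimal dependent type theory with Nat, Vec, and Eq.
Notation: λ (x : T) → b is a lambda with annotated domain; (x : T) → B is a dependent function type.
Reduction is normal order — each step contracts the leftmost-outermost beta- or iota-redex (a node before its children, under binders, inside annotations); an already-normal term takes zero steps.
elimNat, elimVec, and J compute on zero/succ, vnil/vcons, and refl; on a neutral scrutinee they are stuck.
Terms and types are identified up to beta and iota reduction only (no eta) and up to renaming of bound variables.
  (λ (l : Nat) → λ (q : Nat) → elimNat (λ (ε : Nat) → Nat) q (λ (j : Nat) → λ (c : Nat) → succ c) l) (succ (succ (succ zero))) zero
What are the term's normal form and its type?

reduced normal form:
  succ (succ (succ zero))
type:
  Nat
observation: contracting a beta-redex first, the term normalizes in 12 steps.


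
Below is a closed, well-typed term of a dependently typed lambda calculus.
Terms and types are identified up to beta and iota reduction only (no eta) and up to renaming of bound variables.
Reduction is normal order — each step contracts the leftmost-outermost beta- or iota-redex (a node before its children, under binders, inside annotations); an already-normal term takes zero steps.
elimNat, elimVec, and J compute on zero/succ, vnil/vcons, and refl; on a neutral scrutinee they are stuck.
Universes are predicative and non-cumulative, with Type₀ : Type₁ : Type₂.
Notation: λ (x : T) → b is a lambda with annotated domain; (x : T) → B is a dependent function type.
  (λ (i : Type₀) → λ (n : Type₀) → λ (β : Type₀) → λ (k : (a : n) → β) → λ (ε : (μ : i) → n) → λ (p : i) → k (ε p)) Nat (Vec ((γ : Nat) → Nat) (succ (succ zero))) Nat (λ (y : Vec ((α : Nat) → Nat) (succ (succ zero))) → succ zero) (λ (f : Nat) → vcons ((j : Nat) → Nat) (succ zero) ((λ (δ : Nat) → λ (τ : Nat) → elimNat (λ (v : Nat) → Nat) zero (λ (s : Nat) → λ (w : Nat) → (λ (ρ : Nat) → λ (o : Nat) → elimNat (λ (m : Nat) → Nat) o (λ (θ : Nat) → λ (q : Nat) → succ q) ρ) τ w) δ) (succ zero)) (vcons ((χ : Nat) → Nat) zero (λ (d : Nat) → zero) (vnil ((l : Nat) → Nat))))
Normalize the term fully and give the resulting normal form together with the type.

reduced normal form:
  λ (i : Nat) → succ zero
type:
  (i : Nat) → Nat


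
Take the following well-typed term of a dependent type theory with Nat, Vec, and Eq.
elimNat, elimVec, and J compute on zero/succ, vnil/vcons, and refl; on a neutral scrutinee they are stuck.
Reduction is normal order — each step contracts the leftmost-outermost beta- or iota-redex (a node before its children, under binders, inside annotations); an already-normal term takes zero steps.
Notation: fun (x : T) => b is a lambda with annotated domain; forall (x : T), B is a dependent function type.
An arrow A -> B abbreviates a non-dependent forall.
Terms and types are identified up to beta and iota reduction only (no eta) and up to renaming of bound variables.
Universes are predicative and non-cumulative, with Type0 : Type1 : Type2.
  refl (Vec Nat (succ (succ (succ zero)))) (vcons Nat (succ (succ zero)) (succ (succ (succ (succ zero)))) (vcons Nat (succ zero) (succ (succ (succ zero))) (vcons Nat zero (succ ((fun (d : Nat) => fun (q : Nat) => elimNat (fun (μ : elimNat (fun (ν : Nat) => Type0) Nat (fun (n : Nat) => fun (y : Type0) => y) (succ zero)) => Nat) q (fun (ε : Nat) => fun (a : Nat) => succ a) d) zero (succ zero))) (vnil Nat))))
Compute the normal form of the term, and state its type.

resulting normal form:
  refl (Vec Nat (succ (succ (succ zero)))) (vcons Nat (succ (succ zero)) (succ (succ (succ (succ zero)))) (vcons Nat (succ zero) (succ (succ (succ zero))) (vcons Nat zero (succ (succ zero)) (vnil Nat))))
type:
  Eq (Vec Nat (succ (succ (succ zero)))) (vcons Nat (succ (succ zero)) (succ (succ (succ (succ zero)))) (vcons Nat (succ zero) (succ (succ (succ zero))) (vcons Nat zero (succ (succ zero)) (vnil Nat)))) (vcons Nat (succ (succ zero)) (succ (succ (succ (succ zero)))) (vcons Nat (succ zero) (succ (succ (succ zero))) (vcons Nat zero (succ (succ zero)) (vnil Nat))))


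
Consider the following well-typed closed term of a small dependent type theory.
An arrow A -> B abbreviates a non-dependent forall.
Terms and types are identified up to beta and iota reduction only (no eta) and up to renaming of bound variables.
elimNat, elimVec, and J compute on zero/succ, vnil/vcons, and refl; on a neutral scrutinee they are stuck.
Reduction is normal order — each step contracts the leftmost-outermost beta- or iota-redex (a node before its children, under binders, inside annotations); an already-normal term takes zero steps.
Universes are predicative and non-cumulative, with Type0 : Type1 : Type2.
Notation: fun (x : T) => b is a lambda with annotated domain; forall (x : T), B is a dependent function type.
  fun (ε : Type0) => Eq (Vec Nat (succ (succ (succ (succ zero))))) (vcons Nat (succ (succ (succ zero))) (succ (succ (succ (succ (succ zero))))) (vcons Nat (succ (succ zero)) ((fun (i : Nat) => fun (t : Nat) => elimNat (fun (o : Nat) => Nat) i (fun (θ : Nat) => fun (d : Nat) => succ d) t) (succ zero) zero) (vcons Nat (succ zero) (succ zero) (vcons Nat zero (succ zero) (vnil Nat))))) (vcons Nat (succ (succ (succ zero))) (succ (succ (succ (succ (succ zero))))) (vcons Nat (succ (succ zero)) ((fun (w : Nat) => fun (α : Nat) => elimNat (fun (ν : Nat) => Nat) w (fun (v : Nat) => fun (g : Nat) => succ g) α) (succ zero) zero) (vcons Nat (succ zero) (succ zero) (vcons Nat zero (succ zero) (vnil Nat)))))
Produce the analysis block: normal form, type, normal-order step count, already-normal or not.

normal form:
  fun (ε : Type0) => Eq (Vec Nat (succ (succ (succ (succ zero))))) (vcons Nat (succ (succ (succ zero))) (succ (succ (succ (succ (succ zero))))) (vcons Nat (succ (succ zero)) (succ zero) (vcons Nat (succ zero) (succ zero) (vcons Nat zero (succ zero) (vnil Nat))))) (vcons Nat (succ (succ (succ zero))) (succ (succ (succ (succ (succ zero))))) (vcons Nat (succ (succ zero)) (succ zero) (vcons Nat (succ zero) (succ zero) (vcons Nat zero (succ zero) (vnil Nat)))))
the term's type:
  Type0 -> Type0
reduction steps (normal order): 6
already normal: no
first contracted redex: a beta-redex


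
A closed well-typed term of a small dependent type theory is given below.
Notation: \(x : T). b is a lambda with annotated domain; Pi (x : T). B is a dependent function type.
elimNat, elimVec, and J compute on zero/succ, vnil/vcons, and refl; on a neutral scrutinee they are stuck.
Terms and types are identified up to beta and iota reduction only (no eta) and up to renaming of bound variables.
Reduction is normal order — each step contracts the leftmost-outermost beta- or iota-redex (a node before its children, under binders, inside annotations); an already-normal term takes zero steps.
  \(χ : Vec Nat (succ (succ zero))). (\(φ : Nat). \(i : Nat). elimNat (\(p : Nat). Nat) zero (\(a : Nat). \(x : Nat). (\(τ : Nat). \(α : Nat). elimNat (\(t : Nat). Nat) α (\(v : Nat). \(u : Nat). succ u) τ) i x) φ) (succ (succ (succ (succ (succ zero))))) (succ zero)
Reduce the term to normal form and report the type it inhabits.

resulting normal form:
  \(χ : Vec Nat (succ (succ zero))). succ (succ (succ (succ (succ zero))))
the term's type:
  Pi (χ : Vec Nat (succ (succ zero))). Nat
observation: 48 normal-order steps separate the term from its normal form.


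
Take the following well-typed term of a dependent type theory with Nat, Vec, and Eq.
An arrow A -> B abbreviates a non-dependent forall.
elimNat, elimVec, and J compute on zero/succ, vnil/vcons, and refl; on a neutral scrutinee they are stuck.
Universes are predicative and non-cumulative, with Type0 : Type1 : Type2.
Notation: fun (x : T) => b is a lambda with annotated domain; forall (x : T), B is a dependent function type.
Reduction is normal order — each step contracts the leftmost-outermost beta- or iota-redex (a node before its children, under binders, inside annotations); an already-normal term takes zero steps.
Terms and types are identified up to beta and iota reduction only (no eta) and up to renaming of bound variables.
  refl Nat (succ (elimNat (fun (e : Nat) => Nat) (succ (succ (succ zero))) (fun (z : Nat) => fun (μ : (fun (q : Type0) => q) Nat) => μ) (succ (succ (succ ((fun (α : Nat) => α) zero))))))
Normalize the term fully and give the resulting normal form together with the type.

resulting normal form:
  refl Nat (succ (succ (succ (succ zero))))
inferred type:
  Eq Nat (succ (succ (succ (succ zero)))) (succ (succ (succ (succ zero))))
observation: 12 normal-order steps separate the term from its normal form.


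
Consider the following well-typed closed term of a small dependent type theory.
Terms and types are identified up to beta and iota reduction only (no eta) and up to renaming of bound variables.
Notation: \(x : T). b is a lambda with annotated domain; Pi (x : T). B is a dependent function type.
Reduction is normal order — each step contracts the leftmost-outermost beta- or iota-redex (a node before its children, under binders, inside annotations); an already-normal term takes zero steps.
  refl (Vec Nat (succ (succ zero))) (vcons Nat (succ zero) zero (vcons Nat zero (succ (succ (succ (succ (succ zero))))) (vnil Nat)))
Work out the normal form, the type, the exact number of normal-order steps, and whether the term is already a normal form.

resulting normal form:
  refl (Vec Nat (succ (succ zero))) (vcons Nat (succ zero) zero (vcons Nat zero (succ (succ (succ (succ (succ zero))))) (vnil Nat)))
the term's type:
  Eq (Vec Nat (succ (succ zero))) (vcons Nat (succ zero) zero (vcons Nat zero (succ (succ (succ (succ (succ zero))))) (vnil Nat))) (vcons Nat (succ zero) zero (vcons Nat zero (succ (succ (succ (succ (succ zero))))) (vnil Nat)))
steps to reach normal form (normal order): 0
already normal: yes


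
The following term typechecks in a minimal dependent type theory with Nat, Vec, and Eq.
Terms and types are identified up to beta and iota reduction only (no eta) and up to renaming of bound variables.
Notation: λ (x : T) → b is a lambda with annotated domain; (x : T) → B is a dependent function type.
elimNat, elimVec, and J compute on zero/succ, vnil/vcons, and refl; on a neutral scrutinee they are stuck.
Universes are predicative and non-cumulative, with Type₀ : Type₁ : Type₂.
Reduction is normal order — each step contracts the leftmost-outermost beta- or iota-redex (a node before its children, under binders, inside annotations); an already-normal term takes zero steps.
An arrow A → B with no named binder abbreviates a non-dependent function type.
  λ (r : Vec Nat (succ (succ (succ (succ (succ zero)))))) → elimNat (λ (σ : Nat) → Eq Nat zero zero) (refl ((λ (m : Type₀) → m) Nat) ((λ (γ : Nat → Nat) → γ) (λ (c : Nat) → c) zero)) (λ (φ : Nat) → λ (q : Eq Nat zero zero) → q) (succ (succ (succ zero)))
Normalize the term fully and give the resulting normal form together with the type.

reduced normal form:
  λ (r : Vec Nat (succ (succ (succ (succ (succ zero)))))) → refl Nat zero
type:
  Vec Nat (succ (succ (succ (succ (succ zero))))) → Eq Nat zero zero
observation: 13 normal-order steps separate the term from its normal form.


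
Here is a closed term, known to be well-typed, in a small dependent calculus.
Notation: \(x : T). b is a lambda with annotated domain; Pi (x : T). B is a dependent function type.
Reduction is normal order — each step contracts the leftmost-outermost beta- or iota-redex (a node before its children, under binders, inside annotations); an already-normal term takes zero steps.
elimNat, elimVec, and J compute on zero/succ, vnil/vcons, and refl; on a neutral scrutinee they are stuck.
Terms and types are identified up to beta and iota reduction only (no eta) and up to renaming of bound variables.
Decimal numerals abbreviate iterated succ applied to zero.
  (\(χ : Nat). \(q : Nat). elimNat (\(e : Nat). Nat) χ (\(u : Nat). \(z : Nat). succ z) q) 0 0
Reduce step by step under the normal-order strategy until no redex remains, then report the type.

reduction (normal order):
  (\(χ : Nat). \(q : Nat). elimNat (\(e : Nat). Nat) χ (\(u : Nat). \(z : Nat). succ z) q) 0 0
  ~> (\(χ : Nat). elimNat (\(q : Nat). Nat) 0 (\(e : Nat). \(u : Nat). succ u) χ) 0
  ~> elimNat (\(χ : Nat). Nat) 0 (\(q : Nat). \(e : Nat). succ e) 0
  ~> 0
inferred type:
  Nat


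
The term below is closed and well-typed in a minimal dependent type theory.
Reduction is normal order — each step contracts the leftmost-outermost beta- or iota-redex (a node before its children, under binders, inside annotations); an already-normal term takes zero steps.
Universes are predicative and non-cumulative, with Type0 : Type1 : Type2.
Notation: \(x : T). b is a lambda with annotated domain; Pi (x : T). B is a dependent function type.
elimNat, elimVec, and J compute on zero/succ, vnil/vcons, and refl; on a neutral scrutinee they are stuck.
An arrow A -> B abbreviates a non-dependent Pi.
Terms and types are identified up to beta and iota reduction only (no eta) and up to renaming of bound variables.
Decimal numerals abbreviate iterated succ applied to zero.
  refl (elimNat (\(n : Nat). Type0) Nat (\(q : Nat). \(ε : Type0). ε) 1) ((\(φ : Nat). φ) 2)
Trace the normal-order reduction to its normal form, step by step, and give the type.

reduction (normal order):
  refl (elimNat (\(n : Nat). Type0) Nat (\(q : Nat). \(ε : Type0). ε) 1) ((\(φ : Nat). φ) 2)
  ~> refl ((\(n : Nat). \(q : Type0). q) 0 (elimNat (\(ε : Nat). Type0) Nat (\(φ : Nat). \(m : Type0). m) 0)) ((\(y : Nat). y) 2)
  ~> refl ((\(n : Type0). n) (elimNat (\(q : Nat). Type0) Nat (\(ε : Nat). \(φ : Type0). φ) 0)) ((\(m : Nat). m) 2)
  ~> refl (elimNat (\(n : Nat). Type0) Nat (\(q : Nat). \(ε : Type0). ε) 0) ((\(φ : Nat). φ) 2)
  ~> refl Nat ((\(n : Nat). n) 2)
  ~> refl Nat 2
inferred type:
  Eq Nat 2 2


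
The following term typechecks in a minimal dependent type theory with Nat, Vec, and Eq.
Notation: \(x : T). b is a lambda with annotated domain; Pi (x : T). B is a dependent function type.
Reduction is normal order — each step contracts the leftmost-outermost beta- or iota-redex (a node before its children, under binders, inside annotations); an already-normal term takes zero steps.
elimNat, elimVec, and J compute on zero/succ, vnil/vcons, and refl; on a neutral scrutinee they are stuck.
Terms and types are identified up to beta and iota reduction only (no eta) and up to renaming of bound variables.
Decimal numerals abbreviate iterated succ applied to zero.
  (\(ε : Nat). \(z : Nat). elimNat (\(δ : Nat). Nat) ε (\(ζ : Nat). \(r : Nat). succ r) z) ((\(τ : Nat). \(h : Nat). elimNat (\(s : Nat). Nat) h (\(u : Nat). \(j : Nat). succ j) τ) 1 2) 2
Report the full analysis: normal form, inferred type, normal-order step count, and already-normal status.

reduced normal form:
  5
type:
  Nat
reduction steps (normal order): 15
already normal: no
first redex: a beta-redex


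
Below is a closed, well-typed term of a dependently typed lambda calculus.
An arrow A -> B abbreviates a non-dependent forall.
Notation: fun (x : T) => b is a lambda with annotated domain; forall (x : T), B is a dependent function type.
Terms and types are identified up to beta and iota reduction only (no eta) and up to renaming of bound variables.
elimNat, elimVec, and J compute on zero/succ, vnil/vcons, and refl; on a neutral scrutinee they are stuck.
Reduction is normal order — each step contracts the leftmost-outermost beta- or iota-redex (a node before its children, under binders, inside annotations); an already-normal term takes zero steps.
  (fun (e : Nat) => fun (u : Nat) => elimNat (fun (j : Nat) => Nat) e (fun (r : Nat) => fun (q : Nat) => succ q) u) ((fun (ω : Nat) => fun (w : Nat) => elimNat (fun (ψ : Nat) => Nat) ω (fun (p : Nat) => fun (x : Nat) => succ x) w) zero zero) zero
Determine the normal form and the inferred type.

reduced normal form:
  zero
inferred type:
  Nat


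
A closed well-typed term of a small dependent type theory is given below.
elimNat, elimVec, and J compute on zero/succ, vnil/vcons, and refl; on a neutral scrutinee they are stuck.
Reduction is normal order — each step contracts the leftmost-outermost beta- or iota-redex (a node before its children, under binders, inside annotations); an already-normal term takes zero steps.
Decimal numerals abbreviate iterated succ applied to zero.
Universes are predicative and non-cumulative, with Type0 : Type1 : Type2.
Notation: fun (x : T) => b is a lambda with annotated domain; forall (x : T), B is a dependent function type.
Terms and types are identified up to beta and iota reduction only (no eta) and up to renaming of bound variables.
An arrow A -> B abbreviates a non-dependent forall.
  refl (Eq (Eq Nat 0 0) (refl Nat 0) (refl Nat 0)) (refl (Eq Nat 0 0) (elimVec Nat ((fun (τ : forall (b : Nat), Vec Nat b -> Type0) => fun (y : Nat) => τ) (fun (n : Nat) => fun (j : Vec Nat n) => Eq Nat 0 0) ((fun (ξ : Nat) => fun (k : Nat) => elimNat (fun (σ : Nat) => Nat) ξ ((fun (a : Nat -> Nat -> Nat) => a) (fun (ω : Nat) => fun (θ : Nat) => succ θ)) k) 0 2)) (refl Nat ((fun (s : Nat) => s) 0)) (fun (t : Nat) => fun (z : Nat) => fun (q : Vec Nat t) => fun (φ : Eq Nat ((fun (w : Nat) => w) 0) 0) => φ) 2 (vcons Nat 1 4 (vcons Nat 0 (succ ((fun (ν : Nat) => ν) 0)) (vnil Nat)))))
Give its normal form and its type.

resulting normal form:
  refl (Eq (Eq Nat 0 0) (refl Nat 0) (refl Nat 0)) (refl (Eq Nat 0 0) (refl Nat 0))
type:
  Eq (Eq (Eq Nat 0 0) (refl Nat 0) (refl Nat 0)) (refl (Eq Nat 0 0) (refl Nat 0)) (refl (Eq Nat 0 0) (refl Nat 0))
observation: the leftmost-outermost redex is an elimVec iota-redex, and normalization takes 12 steps.


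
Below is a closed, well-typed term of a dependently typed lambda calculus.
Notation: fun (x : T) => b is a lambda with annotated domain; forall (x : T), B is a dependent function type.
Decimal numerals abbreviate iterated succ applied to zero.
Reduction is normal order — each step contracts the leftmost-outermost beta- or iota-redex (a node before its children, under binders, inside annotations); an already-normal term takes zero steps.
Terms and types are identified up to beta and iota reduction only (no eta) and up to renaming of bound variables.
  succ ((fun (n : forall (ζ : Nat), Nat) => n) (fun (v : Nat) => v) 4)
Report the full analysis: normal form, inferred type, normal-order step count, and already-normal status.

resulting normal form:
  5
the term's type:
  Nat
reduction steps (normal order): 2
started in normal form: no
first redex: a beta-redex


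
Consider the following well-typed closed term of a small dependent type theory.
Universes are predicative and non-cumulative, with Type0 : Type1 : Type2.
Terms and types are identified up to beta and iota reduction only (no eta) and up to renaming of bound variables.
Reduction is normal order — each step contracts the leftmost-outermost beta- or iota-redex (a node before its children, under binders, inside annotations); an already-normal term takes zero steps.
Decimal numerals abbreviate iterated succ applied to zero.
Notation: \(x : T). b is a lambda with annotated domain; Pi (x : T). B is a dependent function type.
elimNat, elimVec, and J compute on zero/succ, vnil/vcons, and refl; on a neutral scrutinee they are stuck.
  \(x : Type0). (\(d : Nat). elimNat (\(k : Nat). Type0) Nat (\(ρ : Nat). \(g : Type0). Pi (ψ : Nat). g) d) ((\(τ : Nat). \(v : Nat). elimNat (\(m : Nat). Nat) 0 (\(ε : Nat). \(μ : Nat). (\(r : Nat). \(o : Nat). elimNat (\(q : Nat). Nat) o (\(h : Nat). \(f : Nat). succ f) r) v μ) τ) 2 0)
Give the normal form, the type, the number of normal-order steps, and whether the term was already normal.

resulting normal form:
  \(x : Type0). Nat
type:
  Pi (x : Type0). Type0
reduction steps (normal order): 17
already normal: no
first redex: a beta-redex


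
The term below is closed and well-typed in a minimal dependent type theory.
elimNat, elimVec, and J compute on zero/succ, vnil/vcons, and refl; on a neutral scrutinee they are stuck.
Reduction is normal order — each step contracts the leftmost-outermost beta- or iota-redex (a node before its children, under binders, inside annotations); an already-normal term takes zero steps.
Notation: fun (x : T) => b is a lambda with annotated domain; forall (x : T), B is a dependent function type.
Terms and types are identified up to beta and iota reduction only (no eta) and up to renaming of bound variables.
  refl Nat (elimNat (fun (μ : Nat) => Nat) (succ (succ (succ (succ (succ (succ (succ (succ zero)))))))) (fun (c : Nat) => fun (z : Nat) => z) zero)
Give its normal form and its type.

reduced normal form:
  refl Nat (succ (succ (succ (succ (succ (succ (succ (succ zero))))))))
the term's type:
  Eq Nat (succ (succ (succ (succ (succ (succ (succ (succ zero)))))))) (succ (succ (succ (succ (succ (succ (succ (succ zero))))))))


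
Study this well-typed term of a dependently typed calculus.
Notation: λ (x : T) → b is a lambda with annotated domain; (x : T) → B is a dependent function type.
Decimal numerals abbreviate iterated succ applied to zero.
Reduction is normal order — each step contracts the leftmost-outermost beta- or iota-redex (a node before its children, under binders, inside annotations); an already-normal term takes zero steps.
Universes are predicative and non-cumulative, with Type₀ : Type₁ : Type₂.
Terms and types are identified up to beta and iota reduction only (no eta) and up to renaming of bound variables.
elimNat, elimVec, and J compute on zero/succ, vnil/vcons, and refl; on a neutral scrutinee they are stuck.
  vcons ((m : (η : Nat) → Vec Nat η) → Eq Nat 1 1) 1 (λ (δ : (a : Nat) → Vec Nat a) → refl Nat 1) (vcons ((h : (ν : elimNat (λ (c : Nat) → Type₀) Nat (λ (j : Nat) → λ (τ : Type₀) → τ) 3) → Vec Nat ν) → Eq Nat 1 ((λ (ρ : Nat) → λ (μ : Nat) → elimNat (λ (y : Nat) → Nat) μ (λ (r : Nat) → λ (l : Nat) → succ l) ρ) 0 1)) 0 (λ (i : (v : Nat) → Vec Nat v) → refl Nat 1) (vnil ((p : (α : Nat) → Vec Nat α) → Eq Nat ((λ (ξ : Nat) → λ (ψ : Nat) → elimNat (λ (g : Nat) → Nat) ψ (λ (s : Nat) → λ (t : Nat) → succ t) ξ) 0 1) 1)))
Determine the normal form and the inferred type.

normal form:
  vcons ((m : (η : Nat) → Vec Nat η) → Eq Nat 1 1) 1 (λ (δ : (a : Nat) → Vec Nat a) → refl Nat 1) (vcons ((h : (ν : Nat) → Vec Nat ν) → Eq Nat 1 1) 0 (λ (c : (j : Nat) → Vec Nat j) → refl Nat 1) (vnil ((τ : (ρ : Nat) → Vec Nat ρ) → Eq Nat 1 1)))
the term's type:
  Vec ((m : (η : Nat) → Vec Nat η) → Eq Nat 1 1) 2


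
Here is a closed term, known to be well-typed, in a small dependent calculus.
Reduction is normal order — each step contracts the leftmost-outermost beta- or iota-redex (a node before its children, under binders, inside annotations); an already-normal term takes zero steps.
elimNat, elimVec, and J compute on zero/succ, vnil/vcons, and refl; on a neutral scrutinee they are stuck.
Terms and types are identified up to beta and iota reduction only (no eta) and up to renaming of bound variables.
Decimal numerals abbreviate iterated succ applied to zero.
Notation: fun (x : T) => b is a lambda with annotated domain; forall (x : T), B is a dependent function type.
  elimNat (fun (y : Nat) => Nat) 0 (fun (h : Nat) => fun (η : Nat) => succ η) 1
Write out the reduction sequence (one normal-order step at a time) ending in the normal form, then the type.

normal-order reduction sequence:
  elimNat (fun (y : Nat) => Nat) 0 (fun (h : Nat) => fun (η : Nat) => succ η) 1
  ~> (fun (y : Nat) => fun (h : Nat) => succ h) 0 (elimNat (fun (η : Nat) => Nat) 0 (fun (j : Nat) => fun (ω : Nat) => succ ω) 0)
  ~> (fun (y : Nat) => succ y) (elimNat (fun (h : Nat) => Nat) 0 (fun (η : Nat) => fun (j : Nat) => succ j) 0)
  ~> succ (elimNat (fun (y : Nat) => Nat) 0 (fun (h : Nat) => fun (η : Nat) => succ η) 0)
  ~> 1
the term's type:
  Nat


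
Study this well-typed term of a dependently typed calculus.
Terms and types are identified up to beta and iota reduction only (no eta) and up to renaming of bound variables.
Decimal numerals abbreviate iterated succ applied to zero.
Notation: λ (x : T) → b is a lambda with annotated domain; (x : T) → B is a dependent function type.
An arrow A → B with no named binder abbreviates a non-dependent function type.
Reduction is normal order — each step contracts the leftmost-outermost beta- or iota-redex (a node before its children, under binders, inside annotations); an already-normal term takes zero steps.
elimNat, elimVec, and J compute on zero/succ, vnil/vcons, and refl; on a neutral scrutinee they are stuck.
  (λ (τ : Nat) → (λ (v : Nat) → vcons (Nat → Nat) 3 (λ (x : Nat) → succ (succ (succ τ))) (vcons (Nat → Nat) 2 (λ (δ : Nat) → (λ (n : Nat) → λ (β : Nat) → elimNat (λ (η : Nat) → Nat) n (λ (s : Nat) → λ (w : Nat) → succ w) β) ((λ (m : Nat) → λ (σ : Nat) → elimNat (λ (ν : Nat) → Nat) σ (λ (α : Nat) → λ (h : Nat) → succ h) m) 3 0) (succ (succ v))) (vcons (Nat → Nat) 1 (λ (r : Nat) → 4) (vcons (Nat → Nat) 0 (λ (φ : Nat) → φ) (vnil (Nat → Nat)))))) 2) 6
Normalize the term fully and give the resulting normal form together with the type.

normal form:
  vcons (Nat → Nat) 3 (λ (τ : Nat) → 9) (vcons (Nat → Nat) 2 (λ (v : Nat) → 7) (vcons (Nat → Nat) 1 (λ (x : Nat) → 4) (vcons (Nat → Nat) 0 (λ (δ : Nat) → δ) (vnil (Nat → Nat)))))
inferred type:
  Vec (Nat → Nat) 4
observation: reduction starts at a beta-redex, and 29 normal-order steps reach the normal form.


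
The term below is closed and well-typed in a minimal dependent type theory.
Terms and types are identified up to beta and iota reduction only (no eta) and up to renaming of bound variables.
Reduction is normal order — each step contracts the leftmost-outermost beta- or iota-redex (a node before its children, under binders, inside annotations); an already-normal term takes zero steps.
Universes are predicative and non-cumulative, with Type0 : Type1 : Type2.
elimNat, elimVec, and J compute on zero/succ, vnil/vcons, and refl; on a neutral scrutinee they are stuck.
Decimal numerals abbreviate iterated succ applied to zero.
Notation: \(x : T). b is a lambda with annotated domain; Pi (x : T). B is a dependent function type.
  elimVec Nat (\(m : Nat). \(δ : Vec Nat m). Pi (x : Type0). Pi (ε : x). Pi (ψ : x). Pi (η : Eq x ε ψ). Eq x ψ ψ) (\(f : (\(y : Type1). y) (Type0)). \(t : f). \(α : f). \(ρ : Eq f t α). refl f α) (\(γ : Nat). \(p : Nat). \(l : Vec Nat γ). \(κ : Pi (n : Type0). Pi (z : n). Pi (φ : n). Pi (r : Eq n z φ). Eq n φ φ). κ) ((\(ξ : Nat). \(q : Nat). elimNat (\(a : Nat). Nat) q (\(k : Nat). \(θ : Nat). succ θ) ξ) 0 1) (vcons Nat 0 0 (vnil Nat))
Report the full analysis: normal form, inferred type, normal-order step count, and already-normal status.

reduced normal form:
  \(m : Type0). \(δ : m). \(x : m). \(ε : Eq m δ x). refl m x
the term's type:
  Pi (m : Type0). Pi (δ : m). Pi (x : m). Pi (ε : Eq m δ x). Eq m x x
reduction steps (normal order): 7
already normal: no
first contracted redex: an elimVec iota-redex


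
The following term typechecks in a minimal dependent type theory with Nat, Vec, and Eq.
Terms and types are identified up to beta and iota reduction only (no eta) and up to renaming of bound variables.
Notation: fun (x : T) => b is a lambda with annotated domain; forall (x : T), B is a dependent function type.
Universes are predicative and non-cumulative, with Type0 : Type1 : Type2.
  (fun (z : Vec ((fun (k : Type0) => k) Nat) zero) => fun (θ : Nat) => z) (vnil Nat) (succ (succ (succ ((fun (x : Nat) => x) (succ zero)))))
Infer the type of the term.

the term's type:
  Vec Nat zero


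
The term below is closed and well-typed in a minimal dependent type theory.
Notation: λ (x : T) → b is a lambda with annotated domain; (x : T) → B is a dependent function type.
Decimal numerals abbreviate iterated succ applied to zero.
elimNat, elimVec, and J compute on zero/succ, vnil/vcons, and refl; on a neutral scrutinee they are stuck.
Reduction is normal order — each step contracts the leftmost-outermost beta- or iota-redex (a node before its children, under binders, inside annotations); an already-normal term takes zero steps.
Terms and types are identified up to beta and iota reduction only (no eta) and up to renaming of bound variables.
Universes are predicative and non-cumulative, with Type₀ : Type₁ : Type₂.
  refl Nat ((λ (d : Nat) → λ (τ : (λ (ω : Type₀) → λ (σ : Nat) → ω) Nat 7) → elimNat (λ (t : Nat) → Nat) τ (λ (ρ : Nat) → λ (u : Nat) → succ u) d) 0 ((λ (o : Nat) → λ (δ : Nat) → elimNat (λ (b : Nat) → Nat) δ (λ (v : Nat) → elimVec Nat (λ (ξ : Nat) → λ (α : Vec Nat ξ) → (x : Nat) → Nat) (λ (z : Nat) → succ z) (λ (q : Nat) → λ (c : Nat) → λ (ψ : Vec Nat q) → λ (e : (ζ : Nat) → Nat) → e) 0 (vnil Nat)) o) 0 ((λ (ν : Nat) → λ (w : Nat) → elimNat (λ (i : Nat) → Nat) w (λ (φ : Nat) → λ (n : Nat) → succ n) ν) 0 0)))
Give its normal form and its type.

reduced normal form:
  refl Nat 0
inferred type:
  Eq Nat 0 0
observation: the first redex contracted is a beta-redex; the normal form is reached in 9 normal-order steps.
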